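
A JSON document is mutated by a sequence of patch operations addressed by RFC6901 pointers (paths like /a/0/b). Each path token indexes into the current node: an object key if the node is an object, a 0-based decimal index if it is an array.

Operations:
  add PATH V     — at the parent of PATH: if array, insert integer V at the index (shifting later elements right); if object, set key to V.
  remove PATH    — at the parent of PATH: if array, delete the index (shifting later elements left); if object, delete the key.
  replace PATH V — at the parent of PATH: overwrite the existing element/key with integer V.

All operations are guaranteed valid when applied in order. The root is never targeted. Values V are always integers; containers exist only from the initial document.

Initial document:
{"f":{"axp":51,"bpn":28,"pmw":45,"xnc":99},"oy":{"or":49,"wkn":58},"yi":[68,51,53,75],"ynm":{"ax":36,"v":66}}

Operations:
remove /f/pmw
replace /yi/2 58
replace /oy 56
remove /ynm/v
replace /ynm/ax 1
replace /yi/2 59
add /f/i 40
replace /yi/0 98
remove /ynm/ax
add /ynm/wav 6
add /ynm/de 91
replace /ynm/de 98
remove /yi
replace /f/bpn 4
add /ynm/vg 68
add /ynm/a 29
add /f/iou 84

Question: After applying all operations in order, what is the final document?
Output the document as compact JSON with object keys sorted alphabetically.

After op 1 (remove /f/pmw): {"f":{"axp":51,"bpn":28,"xnc":99},"oy":{"or":49,"wkn":58},"yi":[68,51,53,75],"ynm":{"ax":36,"v":66}}
After op 2 (replace /yi/2 58): {"f":{"axp":51,"bpn":28,"xnc":99},"oy":{"or":49,"wkn":58},"yi":[68,51,58,75],"ynm":{"ax":36,"v":66}}
After op 3 (replace /oy 56): {"f":{"axp":51,"bpn":28,"xnc":99},"oy":56,"yi":[68,51,58,75],"ynm":{"ax":36,"v":66}}
After op 4 (remove /ynm/v): {"f":{"axp":51,"bpn":28,"xnc":99},"oy":56,"yi":[68,51,58,75],"ynm":{"ax":36}}
After op 5 (replace /ynm/ax 1): {"f":{"axp":51,"bpn":28,"xnc":99},"oy":56,"yi":[68,51,58,75],"ynm":{"ax":1}}
After op 6 (replace /yi/2 59): {"f":{"axp":51,"bpn":28,"xnc":99},"oy":56,"yi":[68,51,59,75],"ynm":{"ax":1}}
After op 7 (add /f/i 40): {"f":{"axp":51,"bpn":28,"i":40,"xnc":99},"oy":56,"yi":[68,51,59,75],"ynm":{"ax":1}}
After op 8 (replace /yi/0 98): {"f":{"axp":51,"bpn":28,"i":40,"xnc":99},"oy":56,"yi":[98,51,59,75],"ynm":{"ax":1}}
After op 9 (remove /ynm/ax): {"f":{"axp":51,"bpn":28,"i":40,"xnc":99},"oy":56,"yi":[98,51,59,75],"ynm":{}}
After op 10 (add /ynm/wav 6): {"f":{"axp":51,"bpn":28,"i":40,"xnc":99},"oy":56,"yi":[98,51,59,75],"ynm":{"wav":6}}
After op 11 (add /ynm/de 91): {"f":{"axp":51,"bpn":28,"i":40,"xnc":99},"oy":56,"yi":[98,51,59,75],"ynm":{"de":91,"wav":6}}
After op 12 (replace /ynm/de 98): {"f":{"axp":51,"bpn":28,"i":40,"xnc":99},"oy":56,"yi":[98,51,59,75],"ynm":{"de":98,"wav":6}}
After op 13 (remove /yi): {"f":{"axp":51,"bpn":28,"i":40,"xnc":99},"oy":56,"ynm":{"de":98,"wav":6}}
After op 14 (replace /f/bpn 4): {"f":{"axp":51,"bpn":4,"i":40,"xnc":99},"oy":56,"ynm":{"de":98,"wav":6}}
After op 15 (add /ynm/vg 68): {"f":{"axp":51,"bpn":4,"i":40,"xnc":99},"oy":56,"ynm":{"de":98,"vg":68,"wav":6}}
After op 16 (add /ynm/a 29): {"f":{"axp":51,"bpn":4,"i":40,"xnc":99},"oy":56,"ynm":{"a":29,"de":98,"vg":68,"wav":6}}
After op 17 (add /f/iou 84): {"f":{"axp":51,"bpn":4,"i":40,"iou":84,"xnc":99},"oy":56,"ynm":{"a":29,"de":98,"vg":68,"wav":6}}

Answer: {"f":{"axp":51,"bpn":4,"i":40,"iou":84,"xnc":99},"oy":56,"ynm":{"a":29,"de":98,"vg":68,"wav":6}}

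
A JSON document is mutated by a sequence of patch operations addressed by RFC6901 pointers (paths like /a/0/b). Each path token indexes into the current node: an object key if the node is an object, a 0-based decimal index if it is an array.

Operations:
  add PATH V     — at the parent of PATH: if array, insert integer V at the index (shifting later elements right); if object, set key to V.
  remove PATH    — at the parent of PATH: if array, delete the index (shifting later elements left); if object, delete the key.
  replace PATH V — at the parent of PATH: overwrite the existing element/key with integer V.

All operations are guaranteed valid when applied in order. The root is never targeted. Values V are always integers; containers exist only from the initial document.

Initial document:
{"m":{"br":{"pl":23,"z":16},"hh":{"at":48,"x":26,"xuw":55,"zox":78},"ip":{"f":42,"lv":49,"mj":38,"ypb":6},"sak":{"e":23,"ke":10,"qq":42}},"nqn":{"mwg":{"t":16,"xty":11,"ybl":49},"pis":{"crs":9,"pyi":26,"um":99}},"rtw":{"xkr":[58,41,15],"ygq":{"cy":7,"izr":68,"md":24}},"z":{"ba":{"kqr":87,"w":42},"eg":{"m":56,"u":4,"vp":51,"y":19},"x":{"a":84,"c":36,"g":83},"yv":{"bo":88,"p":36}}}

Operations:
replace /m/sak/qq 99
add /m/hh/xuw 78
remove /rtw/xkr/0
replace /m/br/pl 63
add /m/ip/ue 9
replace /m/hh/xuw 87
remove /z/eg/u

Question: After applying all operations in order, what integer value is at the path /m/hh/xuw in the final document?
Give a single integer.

After op 1 (replace /m/sak/qq 99): {"m":{"br":{"pl":23,"z":16},"hh":{"at":48,"x":26,"xuw":55,"zox":78},"ip":{"f":42,"lv":49,"mj":38,"ypb":6},"sak":{"e":23,"ke":10,"qq":99}},"nqn":{"mwg":{"t":16,"xty":11,"ybl":49},"pis":{"crs":9,"pyi":26,"um":99}},"rtw":{"xkr":[58,41,15],"ygq":{"cy":7,"izr":68,"md":24}},"z":{"ba":{"kqr":87,"w":42},"eg":{"m":56,"u":4,"vp":51,"y":19},"x":{"a":84,"c":36,"g":83},"yv":{"bo":88,"p":36}}}
After op 2 (add /m/hh/xuw 78): {"m":{"br":{"pl":23,"z":16},"hh":{"at":48,"x":26,"xuw":78,"zox":78},"ip":{"f":42,"lv":49,"mj":38,"ypb":6},"sak":{"e":23,"ke":10,"qq":99}},"nqn":{"mwg":{"t":16,"xty":11,"ybl":49},"pis":{"crs":9,"pyi":26,"um":99}},"rtw":{"xkr":[58,41,15],"ygq":{"cy":7,"izr":68,"md":24}},"z":{"ba":{"kqr":87,"w":42},"eg":{"m":56,"u":4,"vp":51,"y":19},"x":{"a":84,"c":36,"g":83},"yv":{"bo":88,"p":36}}}
After op 3 (remove /rtw/xkr/0): {"m":{"br":{"pl":23,"z":16},"hh":{"at":48,"x":26,"xuw":78,"zox":78},"ip":{"f":42,"lv":49,"mj":38,"ypb":6},"sak":{"e":23,"ke":10,"qq":99}},"nqn":{"mwg":{"t":16,"xty":11,"ybl":49},"pis":{"crs":9,"pyi":26,"um":99}},"rtw":{"xkr":[41,15],"ygq":{"cy":7,"izr":68,"md":24}},"z":{"ba":{"kqr":87,"w":42},"eg":{"m":56,"u":4,"vp":51,"y":19},"x":{"a":84,"c":36,"g":83},"yv":{"bo":88,"p":36}}}
After op 4 (replace /m/br/pl 63): {"m":{"br":{"pl":63,"z":16},"hh":{"at":48,"x":26,"xuw":78,"zox":78},"ip":{"f":42,"lv":49,"mj":38,"ypb":6},"sak":{"e":23,"ke":10,"qq":99}},"nqn":{"mwg":{"t":16,"xty":11,"ybl":49},"pis":{"crs":9,"pyi":26,"um":99}},"rtw":{"xkr":[41,15],"ygq":{"cy":7,"izr":68,"md":24}},"z":{"ba":{"kqr":87,"w":42},"eg":{"m":56,"u":4,"vp":51,"y":19},"x":{"a":84,"c":36,"g":83},"yv":{"bo":88,"p":36}}}
After op 5 (add /m/ip/ue 9): {"m":{"br":{"pl":63,"z":16},"hh":{"at":48,"x":26,"xuw":78,"zox":78},"ip":{"f":42,"lv":49,"mj":38,"ue":9,"ypb":6},"sak":{"e":23,"ke":10,"qq":99}},"nqn":{"mwg":{"t":16,"xty":11,"ybl":49},"pis":{"crs":9,"pyi":26,"um":99}},"rtw":{"xkr":[41,15],"ygq":{"cy":7,"izr":68,"md":24}},"z":{"ba":{"kqr":87,"w":42},"eg":{"m":56,"u":4,"vp":51,"y":19},"x":{"a":84,"c":36,"g":83},"yv":{"bo":88,"p":36}}}
After op 6 (replace /m/hh/xuw 87): {"m":{"br":{"pl":63,"z":16},"hh":{"at":48,"x":26,"xuw":87,"zox":78},"ip":{"f":42,"lv":49,"mj":38,"ue":9,"ypb":6},"sak":{"e":23,"ke":10,"qq":99}},"nqn":{"mwg":{"t":16,"xty":11,"ybl":49},"pis":{"crs":9,"pyi":26,"um":99}},"rtw":{"xkr":[41,15],"ygq":{"cy":7,"izr":68,"md":24}},"z":{"ba":{"kqr":87,"w":42},"eg":{"m":56,"u":4,"vp":51,"y":19},"x":{"a":84,"c":36,"g":83},"yv":{"bo":88,"p":36}}}
After op 7 (remove /z/eg/u): {"m":{"br":{"pl":63,"z":16},"hh":{"at":48,"x":26,"xuw":87,"zox":78},"ip":{"f":42,"lv":49,"mj":38,"ue":9,"ypb":6},"sak":{"e":23,"ke":10,"qq":99}},"nqn":{"mwg":{"t":16,"xty":11,"ybl":49},"pis":{"crs":9,"pyi":26,"um":99}},"rtw":{"xkr":[41,15],"ygq":{"cy":7,"izr":68,"md":24}},"z":{"ba":{"kqr":87,"w":42},"eg":{"m":56,"vp":51,"y":19},"x":{"a":84,"c":36,"g":83},"yv":{"bo":88,"p":36}}}
Value at /m/hh/xuw: 87

Answer: 87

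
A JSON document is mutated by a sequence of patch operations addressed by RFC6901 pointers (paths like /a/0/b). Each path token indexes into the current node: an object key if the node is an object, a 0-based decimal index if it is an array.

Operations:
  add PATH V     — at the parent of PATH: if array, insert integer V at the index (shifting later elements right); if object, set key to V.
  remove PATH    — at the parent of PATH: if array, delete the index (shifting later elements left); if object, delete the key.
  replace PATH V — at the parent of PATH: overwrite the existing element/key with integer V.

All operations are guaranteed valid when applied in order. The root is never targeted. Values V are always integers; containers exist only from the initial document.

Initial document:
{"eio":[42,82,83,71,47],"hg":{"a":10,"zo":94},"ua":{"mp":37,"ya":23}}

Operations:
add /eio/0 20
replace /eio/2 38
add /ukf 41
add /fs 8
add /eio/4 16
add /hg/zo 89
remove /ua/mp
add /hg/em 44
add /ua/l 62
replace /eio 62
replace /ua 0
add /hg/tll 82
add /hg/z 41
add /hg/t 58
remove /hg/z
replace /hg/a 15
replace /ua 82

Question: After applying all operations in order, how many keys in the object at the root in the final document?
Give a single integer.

Answer: 5

Derivation:
After op 1 (add /eio/0 20): {"eio":[20,42,82,83,71,47],"hg":{"a":10,"zo":94},"ua":{"mp":37,"ya":23}}
After op 2 (replace /eio/2 38): {"eio":[20,42,38,83,71,47],"hg":{"a":10,"zo":94},"ua":{"mp":37,"ya":23}}
After op 3 (add /ukf 41): {"eio":[20,42,38,83,71,47],"hg":{"a":10,"zo":94},"ua":{"mp":37,"ya":23},"ukf":41}
After op 4 (add /fs 8): {"eio":[20,42,38,83,71,47],"fs":8,"hg":{"a":10,"zo":94},"ua":{"mp":37,"ya":23},"ukf":41}
After op 5 (add /eio/4 16): {"eio":[20,42,38,83,16,71,47],"fs":8,"hg":{"a":10,"zo":94},"ua":{"mp":37,"ya":23},"ukf":41}
After op 6 (add /hg/zo 89): {"eio":[20,42,38,83,16,71,47],"fs":8,"hg":{"a":10,"zo":89},"ua":{"mp":37,"ya":23},"ukf":41}
After op 7 (remove /ua/mp): {"eio":[20,42,38,83,16,71,47],"fs":8,"hg":{"a":10,"zo":89},"ua":{"ya":23},"ukf":41}
After op 8 (add /hg/em 44): {"eio":[20,42,38,83,16,71,47],"fs":8,"hg":{"a":10,"em":44,"zo":89},"ua":{"ya":23},"ukf":41}
After op 9 (add /ua/l 62): {"eio":[20,42,38,83,16,71,47],"fs":8,"hg":{"a":10,"em":44,"zo":89},"ua":{"l":62,"ya":23},"ukf":41}
After op 10 (replace /eio 62): {"eio":62,"fs":8,"hg":{"a":10,"em":44,"zo":89},"ua":{"l":62,"ya":23},"ukf":41}
After op 11 (replace /ua 0): {"eio":62,"fs":8,"hg":{"a":10,"em":44,"zo":89},"ua":0,"ukf":41}
After op 12 (add /hg/tll 82): {"eio":62,"fs":8,"hg":{"a":10,"em":44,"tll":82,"zo":89},"ua":0,"ukf":41}
After op 13 (add /hg/z 41): {"eio":62,"fs":8,"hg":{"a":10,"em":44,"tll":82,"z":41,"zo":89},"ua":0,"ukf":41}
After op 14 (add /hg/t 58): {"eio":62,"fs":8,"hg":{"a":10,"em":44,"t":58,"tll":82,"z":41,"zo":89},"ua":0,"ukf":41}
After op 15 (remove /hg/z): {"eio":62,"fs":8,"hg":{"a":10,"em":44,"t":58,"tll":82,"zo":89},"ua":0,"ukf":41}
After op 16 (replace /hg/a 15): {"eio":62,"fs":8,"hg":{"a":15,"em":44,"t":58,"tll":82,"zo":89},"ua":0,"ukf":41}
After op 17 (replace /ua 82): {"eio":62,"fs":8,"hg":{"a":15,"em":44,"t":58,"tll":82,"zo":89},"ua":82,"ukf":41}
Size at the root: 5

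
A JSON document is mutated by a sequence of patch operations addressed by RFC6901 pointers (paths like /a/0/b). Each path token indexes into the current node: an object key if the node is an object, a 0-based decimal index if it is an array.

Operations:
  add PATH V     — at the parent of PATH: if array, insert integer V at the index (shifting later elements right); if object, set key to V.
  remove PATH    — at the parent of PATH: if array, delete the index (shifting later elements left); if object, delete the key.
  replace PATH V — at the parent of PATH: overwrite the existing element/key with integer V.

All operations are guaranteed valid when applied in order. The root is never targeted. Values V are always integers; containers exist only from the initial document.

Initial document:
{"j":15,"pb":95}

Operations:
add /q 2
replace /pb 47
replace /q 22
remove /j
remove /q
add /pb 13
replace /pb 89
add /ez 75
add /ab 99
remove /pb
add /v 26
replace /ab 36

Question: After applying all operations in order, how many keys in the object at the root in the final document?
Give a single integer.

After op 1 (add /q 2): {"j":15,"pb":95,"q":2}
After op 2 (replace /pb 47): {"j":15,"pb":47,"q":2}
After op 3 (replace /q 22): {"j":15,"pb":47,"q":22}
After op 4 (remove /j): {"pb":47,"q":22}
After op 5 (remove /q): {"pb":47}
After op 6 (add /pb 13): {"pb":13}
After op 7 (replace /pb 89): {"pb":89}
After op 8 (add /ez 75): {"ez":75,"pb":89}
After op 9 (add /ab 99): {"ab":99,"ez":75,"pb":89}
After op 10 (remove /pb): {"ab":99,"ez":75}
After op 11 (add /v 26): {"ab":99,"ez":75,"v":26}
After op 12 (replace /ab 36): {"ab":36,"ez":75,"v":26}
Size at the root: 3

Answer: 3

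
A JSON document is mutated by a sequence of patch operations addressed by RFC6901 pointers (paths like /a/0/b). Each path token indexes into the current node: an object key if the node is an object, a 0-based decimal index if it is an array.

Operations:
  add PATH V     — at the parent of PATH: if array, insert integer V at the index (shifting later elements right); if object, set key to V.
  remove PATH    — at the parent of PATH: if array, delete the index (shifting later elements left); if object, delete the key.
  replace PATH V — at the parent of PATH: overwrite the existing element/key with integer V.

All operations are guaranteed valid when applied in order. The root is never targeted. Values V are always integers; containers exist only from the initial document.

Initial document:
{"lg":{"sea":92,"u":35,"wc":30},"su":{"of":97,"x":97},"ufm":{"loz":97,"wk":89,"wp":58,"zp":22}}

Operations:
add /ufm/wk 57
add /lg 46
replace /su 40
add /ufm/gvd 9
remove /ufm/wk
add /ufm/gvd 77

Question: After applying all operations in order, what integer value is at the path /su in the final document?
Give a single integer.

After op 1 (add /ufm/wk 57): {"lg":{"sea":92,"u":35,"wc":30},"su":{"of":97,"x":97},"ufm":{"loz":97,"wk":57,"wp":58,"zp":22}}
After op 2 (add /lg 46): {"lg":46,"su":{"of":97,"x":97},"ufm":{"loz":97,"wk":57,"wp":58,"zp":22}}
After op 3 (replace /su 40): {"lg":46,"su":40,"ufm":{"loz":97,"wk":57,"wp":58,"zp":22}}
After op 4 (add /ufm/gvd 9): {"lg":46,"su":40,"ufm":{"gvd":9,"loz":97,"wk":57,"wp":58,"zp":22}}
After op 5 (remove /ufm/wk): {"lg":46,"su":40,"ufm":{"gvd":9,"loz":97,"wp":58,"zp":22}}
After op 6 (add /ufm/gvd 77): {"lg":46,"su":40,"ufm":{"gvd":77,"loz":97,"wp":58,"zp":22}}
Value at /su: 40

Answer: 40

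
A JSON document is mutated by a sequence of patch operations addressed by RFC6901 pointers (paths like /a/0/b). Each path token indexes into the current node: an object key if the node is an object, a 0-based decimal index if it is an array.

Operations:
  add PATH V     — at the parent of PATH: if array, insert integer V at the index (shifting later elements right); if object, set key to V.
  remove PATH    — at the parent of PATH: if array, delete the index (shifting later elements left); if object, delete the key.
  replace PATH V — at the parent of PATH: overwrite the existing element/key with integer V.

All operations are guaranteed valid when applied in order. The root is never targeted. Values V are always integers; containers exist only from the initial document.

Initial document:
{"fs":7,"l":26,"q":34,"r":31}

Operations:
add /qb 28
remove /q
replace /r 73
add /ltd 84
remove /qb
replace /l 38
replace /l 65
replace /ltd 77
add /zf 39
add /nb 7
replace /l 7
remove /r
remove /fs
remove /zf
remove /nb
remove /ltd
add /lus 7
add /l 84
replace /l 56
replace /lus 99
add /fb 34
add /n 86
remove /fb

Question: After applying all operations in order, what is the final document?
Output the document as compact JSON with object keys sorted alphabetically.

After op 1 (add /qb 28): {"fs":7,"l":26,"q":34,"qb":28,"r":31}
After op 2 (remove /q): {"fs":7,"l":26,"qb":28,"r":31}
After op 3 (replace /r 73): {"fs":7,"l":26,"qb":28,"r":73}
After op 4 (add /ltd 84): {"fs":7,"l":26,"ltd":84,"qb":28,"r":73}
After op 5 (remove /qb): {"fs":7,"l":26,"ltd":84,"r":73}
After op 6 (replace /l 38): {"fs":7,"l":38,"ltd":84,"r":73}
After op 7 (replace /l 65): {"fs":7,"l":65,"ltd":84,"r":73}
After op 8 (replace /ltd 77): {"fs":7,"l":65,"ltd":77,"r":73}
After op 9 (add /zf 39): {"fs":7,"l":65,"ltd":77,"r":73,"zf":39}
After op 10 (add /nb 7): {"fs":7,"l":65,"ltd":77,"nb":7,"r":73,"zf":39}
After op 11 (replace /l 7): {"fs":7,"l":7,"ltd":77,"nb":7,"r":73,"zf":39}
After op 12 (remove /r): {"fs":7,"l":7,"ltd":77,"nb":7,"zf":39}
After op 13 (remove /fs): {"l":7,"ltd":77,"nb":7,"zf":39}
After op 14 (remove /zf): {"l":7,"ltd":77,"nb":7}
After op 15 (remove /nb): {"l":7,"ltd":77}
After op 16 (remove /ltd): {"l":7}
After op 17 (add /lus 7): {"l":7,"lus":7}
After op 18 (add /l 84): {"l":84,"lus":7}
After op 19 (replace /l 56): {"l":56,"lus":7}
After op 20 (replace /lus 99): {"l":56,"lus":99}
After op 21 (add /fb 34): {"fb":34,"l":56,"lus":99}
After op 22 (add /n 86): {"fb":34,"l":56,"lus":99,"n":86}
After op 23 (remove /fb): {"l":56,"lus":99,"n":86}

Answer: {"l":56,"lus":99,"n":86}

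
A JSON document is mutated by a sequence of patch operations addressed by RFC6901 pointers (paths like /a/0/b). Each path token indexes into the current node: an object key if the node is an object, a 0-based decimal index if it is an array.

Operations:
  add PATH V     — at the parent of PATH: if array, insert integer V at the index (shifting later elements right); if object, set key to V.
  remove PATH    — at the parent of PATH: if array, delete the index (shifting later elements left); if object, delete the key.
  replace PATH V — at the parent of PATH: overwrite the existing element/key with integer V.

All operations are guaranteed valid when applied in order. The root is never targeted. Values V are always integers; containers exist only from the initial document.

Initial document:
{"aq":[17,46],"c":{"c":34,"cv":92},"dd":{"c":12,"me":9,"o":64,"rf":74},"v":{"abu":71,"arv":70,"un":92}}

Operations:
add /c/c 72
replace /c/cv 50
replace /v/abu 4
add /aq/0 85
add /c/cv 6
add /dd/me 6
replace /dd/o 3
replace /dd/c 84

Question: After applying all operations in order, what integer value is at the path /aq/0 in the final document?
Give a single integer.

Answer: 85

Derivation:
After op 1 (add /c/c 72): {"aq":[17,46],"c":{"c":72,"cv":92},"dd":{"c":12,"me":9,"o":64,"rf":74},"v":{"abu":71,"arv":70,"un":92}}
After op 2 (replace /c/cv 50): {"aq":[17,46],"c":{"c":72,"cv":50},"dd":{"c":12,"me":9,"o":64,"rf":74},"v":{"abu":71,"arv":70,"un":92}}
After op 3 (replace /v/abu 4): {"aq":[17,46],"c":{"c":72,"cv":50},"dd":{"c":12,"me":9,"o":64,"rf":74},"v":{"abu":4,"arv":70,"un":92}}
After op 4 (add /aq/0 85): {"aq":[85,17,46],"c":{"c":72,"cv":50},"dd":{"c":12,"me":9,"o":64,"rf":74},"v":{"abu":4,"arv":70,"un":92}}
After op 5 (add /c/cv 6): {"aq":[85,17,46],"c":{"c":72,"cv":6},"dd":{"c":12,"me":9,"o":64,"rf":74},"v":{"abu":4,"arv":70,"un":92}}
After op 6 (add /dd/me 6): {"aq":[85,17,46],"c":{"c":72,"cv":6},"dd":{"c":12,"me":6,"o":64,"rf":74},"v":{"abu":4,"arv":70,"un":92}}
After op 7 (replace /dd/o 3): {"aq":[85,17,46],"c":{"c":72,"cv":6},"dd":{"c":12,"me":6,"o":3,"rf":74},"v":{"abu":4,"arv":70,"un":92}}
After op 8 (replace /dd/c 84): {"aq":[85,17,46],"c":{"c":72,"cv":6},"dd":{"c":84,"me":6,"o":3,"rf":74},"v":{"abu":4,"arv":70,"un":92}}
Value at /aq/0: 85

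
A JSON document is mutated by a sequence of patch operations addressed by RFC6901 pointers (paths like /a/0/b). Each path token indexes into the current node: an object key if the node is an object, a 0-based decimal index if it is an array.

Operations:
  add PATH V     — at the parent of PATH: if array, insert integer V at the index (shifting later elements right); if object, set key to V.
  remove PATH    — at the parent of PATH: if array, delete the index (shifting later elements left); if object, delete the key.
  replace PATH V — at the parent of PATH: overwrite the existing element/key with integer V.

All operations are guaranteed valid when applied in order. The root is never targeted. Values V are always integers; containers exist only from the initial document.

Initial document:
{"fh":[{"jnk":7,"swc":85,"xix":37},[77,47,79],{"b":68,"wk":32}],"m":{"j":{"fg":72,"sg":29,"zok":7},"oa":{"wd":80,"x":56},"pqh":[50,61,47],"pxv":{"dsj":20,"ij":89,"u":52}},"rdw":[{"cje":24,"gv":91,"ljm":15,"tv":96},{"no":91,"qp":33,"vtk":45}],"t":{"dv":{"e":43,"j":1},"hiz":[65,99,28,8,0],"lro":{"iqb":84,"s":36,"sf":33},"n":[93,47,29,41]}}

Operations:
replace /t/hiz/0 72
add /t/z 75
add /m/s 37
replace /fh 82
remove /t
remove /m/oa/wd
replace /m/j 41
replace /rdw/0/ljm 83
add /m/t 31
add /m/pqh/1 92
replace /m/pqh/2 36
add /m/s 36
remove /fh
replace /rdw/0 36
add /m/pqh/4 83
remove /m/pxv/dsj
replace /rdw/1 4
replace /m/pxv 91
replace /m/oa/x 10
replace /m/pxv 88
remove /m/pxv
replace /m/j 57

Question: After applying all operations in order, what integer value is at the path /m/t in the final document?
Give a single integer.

Answer: 31

Derivation:
After op 1 (replace /t/hiz/0 72): {"fh":[{"jnk":7,"swc":85,"xix":37},[77,47,79],{"b":68,"wk":32}],"m":{"j":{"fg":72,"sg":29,"zok":7},"oa":{"wd":80,"x":56},"pqh":[50,61,47],"pxv":{"dsj":20,"ij":89,"u":52}},"rdw":[{"cje":24,"gv":91,"ljm":15,"tv":96},{"no":91,"qp":33,"vtk":45}],"t":{"dv":{"e":43,"j":1},"hiz":[72,99,28,8,0],"lro":{"iqb":84,"s":36,"sf":33},"n":[93,47,29,41]}}
After op 2 (add /t/z 75): {"fh":[{"jnk":7,"swc":85,"xix":37},[77,47,79],{"b":68,"wk":32}],"m":{"j":{"fg":72,"sg":29,"zok":7},"oa":{"wd":80,"x":56},"pqh":[50,61,47],"pxv":{"dsj":20,"ij":89,"u":52}},"rdw":[{"cje":24,"gv":91,"ljm":15,"tv":96},{"no":91,"qp":33,"vtk":45}],"t":{"dv":{"e":43,"j":1},"hiz":[72,99,28,8,0],"lro":{"iqb":84,"s":36,"sf":33},"n":[93,47,29,41],"z":75}}
After op 3 (add /m/s 37): {"fh":[{"jnk":7,"swc":85,"xix":37},[77,47,79],{"b":68,"wk":32}],"m":{"j":{"fg":72,"sg":29,"zok":7},"oa":{"wd":80,"x":56},"pqh":[50,61,47],"pxv":{"dsj":20,"ij":89,"u":52},"s":37},"rdw":[{"cje":24,"gv":91,"ljm":15,"tv":96},{"no":91,"qp":33,"vtk":45}],"t":{"dv":{"e":43,"j":1},"hiz":[72,99,28,8,0],"lro":{"iqb":84,"s":36,"sf":33},"n":[93,47,29,41],"z":75}}
After op 4 (replace /fh 82): {"fh":82,"m":{"j":{"fg":72,"sg":29,"zok":7},"oa":{"wd":80,"x":56},"pqh":[50,61,47],"pxv":{"dsj":20,"ij":89,"u":52},"s":37},"rdw":[{"cje":24,"gv":91,"ljm":15,"tv":96},{"no":91,"qp":33,"vtk":45}],"t":{"dv":{"e":43,"j":1},"hiz":[72,99,28,8,0],"lro":{"iqb":84,"s":36,"sf":33},"n":[93,47,29,41],"z":75}}
After op 5 (remove /t): {"fh":82,"m":{"j":{"fg":72,"sg":29,"zok":7},"oa":{"wd":80,"x":56},"pqh":[50,61,47],"pxv":{"dsj":20,"ij":89,"u":52},"s":37},"rdw":[{"cje":24,"gv":91,"ljm":15,"tv":96},{"no":91,"qp":33,"vtk":45}]}
After op 6 (remove /m/oa/wd): {"fh":82,"m":{"j":{"fg":72,"sg":29,"zok":7},"oa":{"x":56},"pqh":[50,61,47],"pxv":{"dsj":20,"ij":89,"u":52},"s":37},"rdw":[{"cje":24,"gv":91,"ljm":15,"tv":96},{"no":91,"qp":33,"vtk":45}]}
After op 7 (replace /m/j 41): {"fh":82,"m":{"j":41,"oa":{"x":56},"pqh":[50,61,47],"pxv":{"dsj":20,"ij":89,"u":52},"s":37},"rdw":[{"cje":24,"gv":91,"ljm":15,"tv":96},{"no":91,"qp":33,"vtk":45}]}
After op 8 (replace /rdw/0/ljm 83): {"fh":82,"m":{"j":41,"oa":{"x":56},"pqh":[50,61,47],"pxv":{"dsj":20,"ij":89,"u":52},"s":37},"rdw":[{"cje":24,"gv":91,"ljm":83,"tv":96},{"no":91,"qp":33,"vtk":45}]}
After op 9 (add /m/t 31): {"fh":82,"m":{"j":41,"oa":{"x":56},"pqh":[50,61,47],"pxv":{"dsj":20,"ij":89,"u":52},"s":37,"t":31},"rdw":[{"cje":24,"gv":91,"ljm":83,"tv":96},{"no":91,"qp":33,"vtk":45}]}
After op 10 (add /m/pqh/1 92): {"fh":82,"m":{"j":41,"oa":{"x":56},"pqh":[50,92,61,47],"pxv":{"dsj":20,"ij":89,"u":52},"s":37,"t":31},"rdw":[{"cje":24,"gv":91,"ljm":83,"tv":96},{"no":91,"qp":33,"vtk":45}]}
After op 11 (replace /m/pqh/2 36): {"fh":82,"m":{"j":41,"oa":{"x":56},"pqh":[50,92,36,47],"pxv":{"dsj":20,"ij":89,"u":52},"s":37,"t":31},"rdw":[{"cje":24,"gv":91,"ljm":83,"tv":96},{"no":91,"qp":33,"vtk":45}]}
After op 12 (add /m/s 36): {"fh":82,"m":{"j":41,"oa":{"x":56},"pqh":[50,92,36,47],"pxv":{"dsj":20,"ij":89,"u":52},"s":36,"t":31},"rdw":[{"cje":24,"gv":91,"ljm":83,"tv":96},{"no":91,"qp":33,"vtk":45}]}
After op 13 (remove /fh): {"m":{"j":41,"oa":{"x":56},"pqh":[50,92,36,47],"pxv":{"dsj":20,"ij":89,"u":52},"s":36,"t":31},"rdw":[{"cje":24,"gv":91,"ljm":83,"tv":96},{"no":91,"qp":33,"vtk":45}]}
After op 14 (replace /rdw/0 36): {"m":{"j":41,"oa":{"x":56},"pqh":[50,92,36,47],"pxv":{"dsj":20,"ij":89,"u":52},"s":36,"t":31},"rdw":[36,{"no":91,"qp":33,"vtk":45}]}
After op 15 (add /m/pqh/4 83): {"m":{"j":41,"oa":{"x":56},"pqh":[50,92,36,47,83],"pxv":{"dsj":20,"ij":89,"u":52},"s":36,"t":31},"rdw":[36,{"no":91,"qp":33,"vtk":45}]}
After op 16 (remove /m/pxv/dsj): {"m":{"j":41,"oa":{"x":56},"pqh":[50,92,36,47,83],"pxv":{"ij":89,"u":52},"s":36,"t":31},"rdw":[36,{"no":91,"qp":33,"vtk":45}]}
After op 17 (replace /rdw/1 4): {"m":{"j":41,"oa":{"x":56},"pqh":[50,92,36,47,83],"pxv":{"ij":89,"u":52},"s":36,"t":31},"rdw":[36,4]}
After op 18 (replace /m/pxv 91): {"m":{"j":41,"oa":{"x":56},"pqh":[50,92,36,47,83],"pxv":91,"s":36,"t":31},"rdw":[36,4]}
After op 19 (replace /m/oa/x 10): {"m":{"j":41,"oa":{"x":10},"pqh":[50,92,36,47,83],"pxv":91,"s":36,"t":31},"rdw":[36,4]}
After op 20 (replace /m/pxv 88): {"m":{"j":41,"oa":{"x":10},"pqh":[50,92,36,47,83],"pxv":88,"s":36,"t":31},"rdw":[36,4]}
After op 21 (remove /m/pxv): {"m":{"j":41,"oa":{"x":10},"pqh":[50,92,36,47,83],"s":36,"t":31},"rdw":[36,4]}
After op 22 (replace /m/j 57): {"m":{"j":57,"oa":{"x":10},"pqh":[50,92,36,47,83],"s":36,"t":31},"rdw":[36,4]}
Value at /m/t: 31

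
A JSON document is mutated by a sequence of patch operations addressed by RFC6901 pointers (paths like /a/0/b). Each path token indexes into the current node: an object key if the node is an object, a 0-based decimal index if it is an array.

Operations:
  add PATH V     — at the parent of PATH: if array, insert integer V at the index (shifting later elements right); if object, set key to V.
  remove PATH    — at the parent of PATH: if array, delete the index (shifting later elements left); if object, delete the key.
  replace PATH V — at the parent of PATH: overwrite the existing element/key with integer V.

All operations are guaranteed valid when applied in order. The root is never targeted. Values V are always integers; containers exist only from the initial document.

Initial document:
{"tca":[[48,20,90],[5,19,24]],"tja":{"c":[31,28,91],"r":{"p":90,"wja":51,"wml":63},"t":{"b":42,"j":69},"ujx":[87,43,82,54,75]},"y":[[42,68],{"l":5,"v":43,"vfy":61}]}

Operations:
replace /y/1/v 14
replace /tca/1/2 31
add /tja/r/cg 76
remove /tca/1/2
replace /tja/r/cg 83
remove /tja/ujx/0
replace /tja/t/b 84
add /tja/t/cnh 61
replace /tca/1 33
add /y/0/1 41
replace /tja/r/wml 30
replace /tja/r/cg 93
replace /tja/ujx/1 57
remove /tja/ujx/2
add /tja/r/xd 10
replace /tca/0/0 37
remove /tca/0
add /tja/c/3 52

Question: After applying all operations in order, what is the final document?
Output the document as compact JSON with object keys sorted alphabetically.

After op 1 (replace /y/1/v 14): {"tca":[[48,20,90],[5,19,24]],"tja":{"c":[31,28,91],"r":{"p":90,"wja":51,"wml":63},"t":{"b":42,"j":69},"ujx":[87,43,82,54,75]},"y":[[42,68],{"l":5,"v":14,"vfy":61}]}
After op 2 (replace /tca/1/2 31): {"tca":[[48,20,90],[5,19,31]],"tja":{"c":[31,28,91],"r":{"p":90,"wja":51,"wml":63},"t":{"b":42,"j":69},"ujx":[87,43,82,54,75]},"y":[[42,68],{"l":5,"v":14,"vfy":61}]}
After op 3 (add /tja/r/cg 76): {"tca":[[48,20,90],[5,19,31]],"tja":{"c":[31,28,91],"r":{"cg":76,"p":90,"wja":51,"wml":63},"t":{"b":42,"j":69},"ujx":[87,43,82,54,75]},"y":[[42,68],{"l":5,"v":14,"vfy":61}]}
After op 4 (remove /tca/1/2): {"tca":[[48,20,90],[5,19]],"tja":{"c":[31,28,91],"r":{"cg":76,"p":90,"wja":51,"wml":63},"t":{"b":42,"j":69},"ujx":[87,43,82,54,75]},"y":[[42,68],{"l":5,"v":14,"vfy":61}]}
After op 5 (replace /tja/r/cg 83): {"tca":[[48,20,90],[5,19]],"tja":{"c":[31,28,91],"r":{"cg":83,"p":90,"wja":51,"wml":63},"t":{"b":42,"j":69},"ujx":[87,43,82,54,75]},"y":[[42,68],{"l":5,"v":14,"vfy":61}]}
After op 6 (remove /tja/ujx/0): {"tca":[[48,20,90],[5,19]],"tja":{"c":[31,28,91],"r":{"cg":83,"p":90,"wja":51,"wml":63},"t":{"b":42,"j":69},"ujx":[43,82,54,75]},"y":[[42,68],{"l":5,"v":14,"vfy":61}]}
After op 7 (replace /tja/t/b 84): {"tca":[[48,20,90],[5,19]],"tja":{"c":[31,28,91],"r":{"cg":83,"p":90,"wja":51,"wml":63},"t":{"b":84,"j":69},"ujx":[43,82,54,75]},"y":[[42,68],{"l":5,"v":14,"vfy":61}]}
After op 8 (add /tja/t/cnh 61): {"tca":[[48,20,90],[5,19]],"tja":{"c":[31,28,91],"r":{"cg":83,"p":90,"wja":51,"wml":63},"t":{"b":84,"cnh":61,"j":69},"ujx":[43,82,54,75]},"y":[[42,68],{"l":5,"v":14,"vfy":61}]}
After op 9 (replace /tca/1 33): {"tca":[[48,20,90],33],"tja":{"c":[31,28,91],"r":{"cg":83,"p":90,"wja":51,"wml":63},"t":{"b":84,"cnh":61,"j":69},"ujx":[43,82,54,75]},"y":[[42,68],{"l":5,"v":14,"vfy":61}]}
After op 10 (add /y/0/1 41): {"tca":[[48,20,90],33],"tja":{"c":[31,28,91],"r":{"cg":83,"p":90,"wja":51,"wml":63},"t":{"b":84,"cnh":61,"j":69},"ujx":[43,82,54,75]},"y":[[42,41,68],{"l":5,"v":14,"vfy":61}]}
After op 11 (replace /tja/r/wml 30): {"tca":[[48,20,90],33],"tja":{"c":[31,28,91],"r":{"cg":83,"p":90,"wja":51,"wml":30},"t":{"b":84,"cnh":61,"j":69},"ujx":[43,82,54,75]},"y":[[42,41,68],{"l":5,"v":14,"vfy":61}]}
After op 12 (replace /tja/r/cg 93): {"tca":[[48,20,90],33],"tja":{"c":[31,28,91],"r":{"cg":93,"p":90,"wja":51,"wml":30},"t":{"b":84,"cnh":61,"j":69},"ujx":[43,82,54,75]},"y":[[42,41,68],{"l":5,"v":14,"vfy":61}]}
After op 13 (replace /tja/ujx/1 57): {"tca":[[48,20,90],33],"tja":{"c":[31,28,91],"r":{"cg":93,"p":90,"wja":51,"wml":30},"t":{"b":84,"cnh":61,"j":69},"ujx":[43,57,54,75]},"y":[[42,41,68],{"l":5,"v":14,"vfy":61}]}
After op 14 (remove /tja/ujx/2): {"tca":[[48,20,90],33],"tja":{"c":[31,28,91],"r":{"cg":93,"p":90,"wja":51,"wml":30},"t":{"b":84,"cnh":61,"j":69},"ujx":[43,57,75]},"y":[[42,41,68],{"l":5,"v":14,"vfy":61}]}
After op 15 (add /tja/r/xd 10): {"tca":[[48,20,90],33],"tja":{"c":[31,28,91],"r":{"cg":93,"p":90,"wja":51,"wml":30,"xd":10},"t":{"b":84,"cnh":61,"j":69},"ujx":[43,57,75]},"y":[[42,41,68],{"l":5,"v":14,"vfy":61}]}
After op 16 (replace /tca/0/0 37): {"tca":[[37,20,90],33],"tja":{"c":[31,28,91],"r":{"cg":93,"p":90,"wja":51,"wml":30,"xd":10},"t":{"b":84,"cnh":61,"j":69},"ujx":[43,57,75]},"y":[[42,41,68],{"l":5,"v":14,"vfy":61}]}
After op 17 (remove /tca/0): {"tca":[33],"tja":{"c":[31,28,91],"r":{"cg":93,"p":90,"wja":51,"wml":30,"xd":10},"t":{"b":84,"cnh":61,"j":69},"ujx":[43,57,75]},"y":[[42,41,68],{"l":5,"v":14,"vfy":61}]}
After op 18 (add /tja/c/3 52): {"tca":[33],"tja":{"c":[31,28,91,52],"r":{"cg":93,"p":90,"wja":51,"wml":30,"xd":10},"t":{"b":84,"cnh":61,"j":69},"ujx":[43,57,75]},"y":[[42,41,68],{"l":5,"v":14,"vfy":61}]}

Answer: {"tca":[33],"tja":{"c":[31,28,91,52],"r":{"cg":93,"p":90,"wja":51,"wml":30,"xd":10},"t":{"b":84,"cnh":61,"j":69},"ujx":[43,57,75]},"y":[[42,41,68],{"l":5,"v":14,"vfy":61}]}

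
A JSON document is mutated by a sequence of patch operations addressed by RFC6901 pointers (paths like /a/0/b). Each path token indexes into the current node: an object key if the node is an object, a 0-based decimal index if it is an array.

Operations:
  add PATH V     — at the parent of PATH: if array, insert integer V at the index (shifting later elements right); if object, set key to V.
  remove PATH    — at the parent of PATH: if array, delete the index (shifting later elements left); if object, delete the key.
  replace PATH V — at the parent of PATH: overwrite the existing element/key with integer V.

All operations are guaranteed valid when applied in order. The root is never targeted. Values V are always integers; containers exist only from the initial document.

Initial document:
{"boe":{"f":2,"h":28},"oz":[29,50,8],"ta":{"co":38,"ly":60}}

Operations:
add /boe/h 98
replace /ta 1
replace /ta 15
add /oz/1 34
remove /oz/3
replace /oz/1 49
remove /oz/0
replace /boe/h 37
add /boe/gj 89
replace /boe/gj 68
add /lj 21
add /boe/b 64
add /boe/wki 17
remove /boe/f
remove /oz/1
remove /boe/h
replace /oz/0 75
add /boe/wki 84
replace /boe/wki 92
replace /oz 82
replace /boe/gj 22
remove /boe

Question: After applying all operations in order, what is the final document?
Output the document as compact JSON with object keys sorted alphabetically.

Answer: {"lj":21,"oz":82,"ta":15}

Derivation:
After op 1 (add /boe/h 98): {"boe":{"f":2,"h":98},"oz":[29,50,8],"ta":{"co":38,"ly":60}}
After op 2 (replace /ta 1): {"boe":{"f":2,"h":98},"oz":[29,50,8],"ta":1}
After op 3 (replace /ta 15): {"boe":{"f":2,"h":98},"oz":[29,50,8],"ta":15}
After op 4 (add /oz/1 34): {"boe":{"f":2,"h":98},"oz":[29,34,50,8],"ta":15}
After op 5 (remove /oz/3): {"boe":{"f":2,"h":98},"oz":[29,34,50],"ta":15}
After op 6 (replace /oz/1 49): {"boe":{"f":2,"h":98},"oz":[29,49,50],"ta":15}
After op 7 (remove /oz/0): {"boe":{"f":2,"h":98},"oz":[49,50],"ta":15}
After op 8 (replace /boe/h 37): {"boe":{"f":2,"h":37},"oz":[49,50],"ta":15}
After op 9 (add /boe/gj 89): {"boe":{"f":2,"gj":89,"h":37},"oz":[49,50],"ta":15}
After op 10 (replace /boe/gj 68): {"boe":{"f":2,"gj":68,"h":37},"oz":[49,50],"ta":15}
After op 11 (add /lj 21): {"boe":{"f":2,"gj":68,"h":37},"lj":21,"oz":[49,50],"ta":15}
After op 12 (add /boe/b 64): {"boe":{"b":64,"f":2,"gj":68,"h":37},"lj":21,"oz":[49,50],"ta":15}
After op 13 (add /boe/wki 17): {"boe":{"b":64,"f":2,"gj":68,"h":37,"wki":17},"lj":21,"oz":[49,50],"ta":15}
After op 14 (remove /boe/f): {"boe":{"b":64,"gj":68,"h":37,"wki":17},"lj":21,"oz":[49,50],"ta":15}
After op 15 (remove /oz/1): {"boe":{"b":64,"gj":68,"h":37,"wki":17},"lj":21,"oz":[49],"ta":15}
After op 16 (remove /boe/h): {"boe":{"b":64,"gj":68,"wki":17},"lj":21,"oz":[49],"ta":15}
After op 17 (replace /oz/0 75): {"boe":{"b":64,"gj":68,"wki":17},"lj":21,"oz":[75],"ta":15}
After op 18 (add /boe/wki 84): {"boe":{"b":64,"gj":68,"wki":84},"lj":21,"oz":[75],"ta":15}
After op 19 (replace /boe/wki 92): {"boe":{"b":64,"gj":68,"wki":92},"lj":21,"oz":[75],"ta":15}
After op 20 (replace /oz 82): {"boe":{"b":64,"gj":68,"wki":92},"lj":21,"oz":82,"ta":15}
After op 21 (replace /boe/gj 22): {"boe":{"b":64,"gj":22,"wki":92},"lj":21,"oz":82,"ta":15}
After op 22 (remove /boe): {"lj":21,"oz":82,"ta":15}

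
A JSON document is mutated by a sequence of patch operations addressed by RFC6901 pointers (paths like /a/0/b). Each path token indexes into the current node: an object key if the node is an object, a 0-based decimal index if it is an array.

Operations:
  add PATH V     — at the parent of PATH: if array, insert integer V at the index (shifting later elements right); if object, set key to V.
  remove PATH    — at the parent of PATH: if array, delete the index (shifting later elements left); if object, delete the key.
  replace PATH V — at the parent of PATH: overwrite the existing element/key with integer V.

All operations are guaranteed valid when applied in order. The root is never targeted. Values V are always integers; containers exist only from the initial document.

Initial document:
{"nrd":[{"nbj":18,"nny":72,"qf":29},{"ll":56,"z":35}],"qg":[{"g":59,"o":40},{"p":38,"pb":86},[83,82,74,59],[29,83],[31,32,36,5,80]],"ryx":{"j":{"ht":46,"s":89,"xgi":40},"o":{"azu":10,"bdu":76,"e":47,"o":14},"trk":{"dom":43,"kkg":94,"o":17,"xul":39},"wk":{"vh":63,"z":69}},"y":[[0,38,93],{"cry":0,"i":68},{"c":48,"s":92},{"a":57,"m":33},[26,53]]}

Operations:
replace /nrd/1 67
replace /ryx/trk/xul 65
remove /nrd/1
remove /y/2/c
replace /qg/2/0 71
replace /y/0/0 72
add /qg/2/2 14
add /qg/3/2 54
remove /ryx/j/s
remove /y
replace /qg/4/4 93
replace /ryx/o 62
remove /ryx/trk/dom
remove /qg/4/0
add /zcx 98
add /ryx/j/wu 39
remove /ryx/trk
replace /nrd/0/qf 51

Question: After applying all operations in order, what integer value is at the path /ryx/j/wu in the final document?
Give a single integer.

Answer: 39

Derivation:
After op 1 (replace /nrd/1 67): {"nrd":[{"nbj":18,"nny":72,"qf":29},67],"qg":[{"g":59,"o":40},{"p":38,"pb":86},[83,82,74,59],[29,83],[31,32,36,5,80]],"ryx":{"j":{"ht":46,"s":89,"xgi":40},"o":{"azu":10,"bdu":76,"e":47,"o":14},"trk":{"dom":43,"kkg":94,"o":17,"xul":39},"wk":{"vh":63,"z":69}},"y":[[0,38,93],{"cry":0,"i":68},{"c":48,"s":92},{"a":57,"m":33},[26,53]]}
After op 2 (replace /ryx/trk/xul 65): {"nrd":[{"nbj":18,"nny":72,"qf":29},67],"qg":[{"g":59,"o":40},{"p":38,"pb":86},[83,82,74,59],[29,83],[31,32,36,5,80]],"ryx":{"j":{"ht":46,"s":89,"xgi":40},"o":{"azu":10,"bdu":76,"e":47,"o":14},"trk":{"dom":43,"kkg":94,"o":17,"xul":65},"wk":{"vh":63,"z":69}},"y":[[0,38,93],{"cry":0,"i":68},{"c":48,"s":92},{"a":57,"m":33},[26,53]]}
After op 3 (remove /nrd/1): {"nrd":[{"nbj":18,"nny":72,"qf":29}],"qg":[{"g":59,"o":40},{"p":38,"pb":86},[83,82,74,59],[29,83],[31,32,36,5,80]],"ryx":{"j":{"ht":46,"s":89,"xgi":40},"o":{"azu":10,"bdu":76,"e":47,"o":14},"trk":{"dom":43,"kkg":94,"o":17,"xul":65},"wk":{"vh":63,"z":69}},"y":[[0,38,93],{"cry":0,"i":68},{"c":48,"s":92},{"a":57,"m":33},[26,53]]}
After op 4 (remove /y/2/c): {"nrd":[{"nbj":18,"nny":72,"qf":29}],"qg":[{"g":59,"o":40},{"p":38,"pb":86},[83,82,74,59],[29,83],[31,32,36,5,80]],"ryx":{"j":{"ht":46,"s":89,"xgi":40},"o":{"azu":10,"bdu":76,"e":47,"o":14},"trk":{"dom":43,"kkg":94,"o":17,"xul":65},"wk":{"vh":63,"z":69}},"y":[[0,38,93],{"cry":0,"i":68},{"s":92},{"a":57,"m":33},[26,53]]}
After op 5 (replace /qg/2/0 71): {"nrd":[{"nbj":18,"nny":72,"qf":29}],"qg":[{"g":59,"o":40},{"p":38,"pb":86},[71,82,74,59],[29,83],[31,32,36,5,80]],"ryx":{"j":{"ht":46,"s":89,"xgi":40},"o":{"azu":10,"bdu":76,"e":47,"o":14},"trk":{"dom":43,"kkg":94,"o":17,"xul":65},"wk":{"vh":63,"z":69}},"y":[[0,38,93],{"cry":0,"i":68},{"s":92},{"a":57,"m":33},[26,53]]}
After op 6 (replace /y/0/0 72): {"nrd":[{"nbj":18,"nny":72,"qf":29}],"qg":[{"g":59,"o":40},{"p":38,"pb":86},[71,82,74,59],[29,83],[31,32,36,5,80]],"ryx":{"j":{"ht":46,"s":89,"xgi":40},"o":{"azu":10,"bdu":76,"e":47,"o":14},"trk":{"dom":43,"kkg":94,"o":17,"xul":65},"wk":{"vh":63,"z":69}},"y":[[72,38,93],{"cry":0,"i":68},{"s":92},{"a":57,"m":33},[26,53]]}
After op 7 (add /qg/2/2 14): {"nrd":[{"nbj":18,"nny":72,"qf":29}],"qg":[{"g":59,"o":40},{"p":38,"pb":86},[71,82,14,74,59],[29,83],[31,32,36,5,80]],"ryx":{"j":{"ht":46,"s":89,"xgi":40},"o":{"azu":10,"bdu":76,"e":47,"o":14},"trk":{"dom":43,"kkg":94,"o":17,"xul":65},"wk":{"vh":63,"z":69}},"y":[[72,38,93],{"cry":0,"i":68},{"s":92},{"a":57,"m":33},[26,53]]}
After op 8 (add /qg/3/2 54): {"nrd":[{"nbj":18,"nny":72,"qf":29}],"qg":[{"g":59,"o":40},{"p":38,"pb":86},[71,82,14,74,59],[29,83,54],[31,32,36,5,80]],"ryx":{"j":{"ht":46,"s":89,"xgi":40},"o":{"azu":10,"bdu":76,"e":47,"o":14},"trk":{"dom":43,"kkg":94,"o":17,"xul":65},"wk":{"vh":63,"z":69}},"y":[[72,38,93],{"cry":0,"i":68},{"s":92},{"a":57,"m":33},[26,53]]}
After op 9 (remove /ryx/j/s): {"nrd":[{"nbj":18,"nny":72,"qf":29}],"qg":[{"g":59,"o":40},{"p":38,"pb":86},[71,82,14,74,59],[29,83,54],[31,32,36,5,80]],"ryx":{"j":{"ht":46,"xgi":40},"o":{"azu":10,"bdu":76,"e":47,"o":14},"trk":{"dom":43,"kkg":94,"o":17,"xul":65},"wk":{"vh":63,"z":69}},"y":[[72,38,93],{"cry":0,"i":68},{"s":92},{"a":57,"m":33},[26,53]]}
After op 10 (remove /y): {"nrd":[{"nbj":18,"nny":72,"qf":29}],"qg":[{"g":59,"o":40},{"p":38,"pb":86},[71,82,14,74,59],[29,83,54],[31,32,36,5,80]],"ryx":{"j":{"ht":46,"xgi":40},"o":{"azu":10,"bdu":76,"e":47,"o":14},"trk":{"dom":43,"kkg":94,"o":17,"xul":65},"wk":{"vh":63,"z":69}}}
After op 11 (replace /qg/4/4 93): {"nrd":[{"nbj":18,"nny":72,"qf":29}],"qg":[{"g":59,"o":40},{"p":38,"pb":86},[71,82,14,74,59],[29,83,54],[31,32,36,5,93]],"ryx":{"j":{"ht":46,"xgi":40},"o":{"azu":10,"bdu":76,"e":47,"o":14},"trk":{"dom":43,"kkg":94,"o":17,"xul":65},"wk":{"vh":63,"z":69}}}
After op 12 (replace /ryx/o 62): {"nrd":[{"nbj":18,"nny":72,"qf":29}],"qg":[{"g":59,"o":40},{"p":38,"pb":86},[71,82,14,74,59],[29,83,54],[31,32,36,5,93]],"ryx":{"j":{"ht":46,"xgi":40},"o":62,"trk":{"dom":43,"kkg":94,"o":17,"xul":65},"wk":{"vh":63,"z":69}}}
After op 13 (remove /ryx/trk/dom): {"nrd":[{"nbj":18,"nny":72,"qf":29}],"qg":[{"g":59,"o":40},{"p":38,"pb":86},[71,82,14,74,59],[29,83,54],[31,32,36,5,93]],"ryx":{"j":{"ht":46,"xgi":40},"o":62,"trk":{"kkg":94,"o":17,"xul":65},"wk":{"vh":63,"z":69}}}
After op 14 (remove /qg/4/0): {"nrd":[{"nbj":18,"nny":72,"qf":29}],"qg":[{"g":59,"o":40},{"p":38,"pb":86},[71,82,14,74,59],[29,83,54],[32,36,5,93]],"ryx":{"j":{"ht":46,"xgi":40},"o":62,"trk":{"kkg":94,"o":17,"xul":65},"wk":{"vh":63,"z":69}}}
After op 15 (add /zcx 98): {"nrd":[{"nbj":18,"nny":72,"qf":29}],"qg":[{"g":59,"o":40},{"p":38,"pb":86},[71,82,14,74,59],[29,83,54],[32,36,5,93]],"ryx":{"j":{"ht":46,"xgi":40},"o":62,"trk":{"kkg":94,"o":17,"xul":65},"wk":{"vh":63,"z":69}},"zcx":98}
After op 16 (add /ryx/j/wu 39): {"nrd":[{"nbj":18,"nny":72,"qf":29}],"qg":[{"g":59,"o":40},{"p":38,"pb":86},[71,82,14,74,59],[29,83,54],[32,36,5,93]],"ryx":{"j":{"ht":46,"wu":39,"xgi":40},"o":62,"trk":{"kkg":94,"o":17,"xul":65},"wk":{"vh":63,"z":69}},"zcx":98}
After op 17 (remove /ryx/trk): {"nrd":[{"nbj":18,"nny":72,"qf":29}],"qg":[{"g":59,"o":40},{"p":38,"pb":86},[71,82,14,74,59],[29,83,54],[32,36,5,93]],"ryx":{"j":{"ht":46,"wu":39,"xgi":40},"o":62,"wk":{"vh":63,"z":69}},"zcx":98}
After op 18 (replace /nrd/0/qf 51): {"nrd":[{"nbj":18,"nny":72,"qf":51}],"qg":[{"g":59,"o":40},{"p":38,"pb":86},[71,82,14,74,59],[29,83,54],[32,36,5,93]],"ryx":{"j":{"ht":46,"wu":39,"xgi":40},"o":62,"wk":{"vh":63,"z":69}},"zcx":98}
Value at /ryx/j/wu: 39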